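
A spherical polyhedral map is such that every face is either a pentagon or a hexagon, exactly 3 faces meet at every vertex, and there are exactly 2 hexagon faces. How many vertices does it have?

24

Let x be the number of pentagons; then F = 2 + x.
Edge–face incidences: 2E = 6·2 + 5·x = 12 + 5x.
Every vertex has degree 3, so 3V = 2E.
Euler: V − E + F = 2 ⇒ (2E)/3 − E + (2 + x) = 2.
Multiply by 6: 2·(2E) − 3·(2E) + 6·(2 + x) = 12, i.e. 12 + 6x − (12 + 5x) = 12.
Collecting terms: x = 12.
Then 2E = 12 + 5·12 = 72, so E = 36, V = 2E/3 = 24, F = 2 + 12 = 14.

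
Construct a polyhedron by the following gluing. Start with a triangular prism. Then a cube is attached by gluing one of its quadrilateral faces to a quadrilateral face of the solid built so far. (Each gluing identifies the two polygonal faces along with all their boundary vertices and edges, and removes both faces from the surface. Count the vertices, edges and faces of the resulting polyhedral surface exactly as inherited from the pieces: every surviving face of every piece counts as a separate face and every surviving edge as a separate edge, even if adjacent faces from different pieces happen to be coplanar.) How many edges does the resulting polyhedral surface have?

17

A triangular prism: V=6, E=9, F=5.
Attach a cube (V=8, E=12, F=6) along a 4-gon: merge 4 vertices and 4 edges, delete both glued faces → V=10, E=17, F=9.
Check: V − E + F = 10 − 17 + 9 = 2.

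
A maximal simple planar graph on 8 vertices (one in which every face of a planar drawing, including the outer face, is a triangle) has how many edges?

In a plane triangulation 3F = 2E and V − E + F = 2, so E = 3V − 6 = 3·8 − 6 = 18.

18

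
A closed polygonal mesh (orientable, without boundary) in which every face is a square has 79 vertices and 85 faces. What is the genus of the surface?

4

Every face is a square, so 2E = 4·85 = 340, giving E = 170.
χ = V − E + F = 79 − 170 + 85 = -6.
For a closed orientable surface χ = 2 − 2g, so g = (2 − (-6))/2 = 4.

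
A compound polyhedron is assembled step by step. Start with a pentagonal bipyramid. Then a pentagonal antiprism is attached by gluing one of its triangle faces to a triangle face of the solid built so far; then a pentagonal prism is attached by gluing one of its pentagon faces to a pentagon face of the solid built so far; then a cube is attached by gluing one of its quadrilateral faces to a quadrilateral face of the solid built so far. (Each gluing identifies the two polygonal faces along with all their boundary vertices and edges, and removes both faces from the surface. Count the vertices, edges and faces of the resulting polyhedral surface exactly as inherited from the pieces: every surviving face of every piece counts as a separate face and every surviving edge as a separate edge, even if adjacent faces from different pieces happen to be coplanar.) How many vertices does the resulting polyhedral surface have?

A pentagonal bipyramid: V=7, E=15, F=10.
Attach a pentagonal antiprism (V=10, E=20, F=12) along a 3-gon: merge 3 vertices and 3 edges, delete both glued faces → V=14, E=32, F=20.
Attach a pentagonal prism (V=10, E=15, F=7) along a 5-gon: merge 5 vertices and 5 edges, delete both glued faces → V=19, E=42, F=25.
Attach a cube (V=8, E=12, F=6) along a 4-gon: merge 4 vertices and 4 edges, delete both glued faces → V=23, E=50, F=29.
Check: V − E + F = 23 − 50 + 29 = 2.

23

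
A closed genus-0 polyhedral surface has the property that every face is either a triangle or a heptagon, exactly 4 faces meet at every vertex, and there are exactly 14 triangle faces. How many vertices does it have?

Let x be the number of heptagons; then F = 14 + x.
Edge–face incidences: 2E = 3·14 + 7·x = 42 + 7x.
Every vertex has degree 4, so 4V = 2E.
Euler: V − E + F = 2 ⇒ (2E)/4 − E + (14 + x) = 2.
Multiply by 8: 2·(2E) − 4·(2E) + 8·(14 + x) = 16, i.e. 112 + 8x − 2·(42 + 7x) = 16.
Collecting terms: −6x + 28 = 16, so −6x = −12, so x = 2.
Then 2E = 42 + 7·2 = 56, so E = 28, V = 2E/4 = 14, F = 14 + 2 = 16.

14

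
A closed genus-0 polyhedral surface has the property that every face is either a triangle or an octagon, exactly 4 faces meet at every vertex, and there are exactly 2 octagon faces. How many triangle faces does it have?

16

Let x be the number of triangles; then F = 2 + x.
Edge–face incidences: 2E = 8·2 + 3·x = 16 + 3x.
Every vertex has degree 4, so 4V = 2E.
Euler: V − E + F = 2 ⇒ (2E)/4 − E + (2 + x) = 2.
Multiply by 8: 2·(2E) − 4·(2E) + 8·(2 + x) = 16, i.e. 16 + 8x − 2·(16 + 3x) = 16.
Collecting terms: 2x − 16 = 16, so 2x = 32, so x = 16.
Then 2E = 16 + 3·16 = 64, so E = 32, V = 2E/4 = 16, F = 2 + 16 = 18.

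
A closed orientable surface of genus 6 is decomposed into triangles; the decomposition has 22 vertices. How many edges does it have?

χ = 2 − 2·6 = -10, and every face is a triangle so 3F = 2E.
V − E + F = -10 with E = 3F/2 gives 22 − (3/2 − 1)·F = -10, so F = 64 and E = 96.

96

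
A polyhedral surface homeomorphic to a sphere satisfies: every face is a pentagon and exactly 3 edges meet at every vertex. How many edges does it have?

Each face has 5 edges and each edge borders two faces, so 2E = 5F.
Each vertex has degree 3, so 3V = 2E and hence V = 5F/3.
Euler: V − E + F = 2 ⇒ (5F/3) − (5F/2) + F = 2.
Multiply by 6: (10 − 15 + 6)F = 12, i.e. 1F = 12.
So F = 12, E = 5·12/2 = 30, V = 5·12/3 = 20.

30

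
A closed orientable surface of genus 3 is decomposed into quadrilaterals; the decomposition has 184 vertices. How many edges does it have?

χ = 2 − 2·3 = -4, and every face is a square so 4F = 2E.
V − E + F = -4 with E = 4F/2 gives 184 − (4/2 − 1)·F = -4, so F = 188 and E = 376.

376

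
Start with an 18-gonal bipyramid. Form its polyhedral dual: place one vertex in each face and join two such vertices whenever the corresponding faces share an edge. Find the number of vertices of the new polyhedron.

The base solid has V = 20, E = 54, F = 36.
The dual swaps V and F and preserves E: V′ = F = 36, E′ = E = 54, F′ = V = 20.

36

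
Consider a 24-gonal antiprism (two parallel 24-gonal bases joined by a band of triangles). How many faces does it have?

An antiprism on an n-gon has two n-gon caps and 2n triangles: V = 2·24 = 48, E = 4·24 = 96, F = 2·24 + 2 = 50.

50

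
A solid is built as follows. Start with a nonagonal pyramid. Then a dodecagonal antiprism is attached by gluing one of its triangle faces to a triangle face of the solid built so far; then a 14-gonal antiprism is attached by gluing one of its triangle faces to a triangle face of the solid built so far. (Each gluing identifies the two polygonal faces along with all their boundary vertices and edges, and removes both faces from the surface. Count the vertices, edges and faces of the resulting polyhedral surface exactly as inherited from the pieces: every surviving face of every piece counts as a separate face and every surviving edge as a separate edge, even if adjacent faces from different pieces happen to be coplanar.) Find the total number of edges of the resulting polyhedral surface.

A nonagonal pyramid: V=10, E=18, F=10.
Attach a dodecagonal antiprism (V=24, E=48, F=26) along a 3-gon: merge 3 vertices and 3 edges, delete both glued faces → V=31, E=63, F=34.
Attach a 14-gonal antiprism (V=28, E=56, F=30) along a 3-gon: merge 3 vertices and 3 edges, delete both glued faces → V=56, E=116, F=62.
Check: V − E + F = 56 − 116 + 62 = 2.

116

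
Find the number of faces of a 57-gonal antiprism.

An antiprism on an n-gon has two n-gon caps and 2n triangles: V = 2·57 = 114, E = 4·57 = 228, F = 2·57 + 2 = 116.

116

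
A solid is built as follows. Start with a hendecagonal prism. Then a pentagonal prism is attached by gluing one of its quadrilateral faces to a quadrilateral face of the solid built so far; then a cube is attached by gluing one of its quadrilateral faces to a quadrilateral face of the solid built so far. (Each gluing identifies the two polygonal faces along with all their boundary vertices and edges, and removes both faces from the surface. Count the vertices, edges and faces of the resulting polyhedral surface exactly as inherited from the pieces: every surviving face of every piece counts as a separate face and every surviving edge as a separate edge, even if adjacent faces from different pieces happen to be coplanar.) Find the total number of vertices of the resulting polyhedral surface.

A hendecagonal prism: V=22, E=33, F=13.
Attach a pentagonal prism (V=10, E=15, F=7) along a 4-gon: merge 4 vertices and 4 edges, delete both glued faces → V=28, E=44, F=18.
Attach a cube (V=8, E=12, F=6) along a 4-gon: merge 4 vertices and 4 edges, delete both glued faces → V=32, E=52, F=22.
Check: V − E + F = 32 − 52 + 22 = 2.

32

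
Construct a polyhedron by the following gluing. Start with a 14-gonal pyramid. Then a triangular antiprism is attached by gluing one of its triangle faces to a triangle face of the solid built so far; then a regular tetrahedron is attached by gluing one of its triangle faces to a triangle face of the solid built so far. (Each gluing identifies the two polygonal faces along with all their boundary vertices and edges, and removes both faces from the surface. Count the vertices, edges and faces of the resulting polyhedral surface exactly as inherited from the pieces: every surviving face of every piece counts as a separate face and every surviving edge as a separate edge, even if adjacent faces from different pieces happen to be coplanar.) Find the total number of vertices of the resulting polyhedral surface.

A 14-gonal pyramid: V=15, E=28, F=15.
Attach a triangular antiprism (V=6, E=12, F=8) along a 3-gon: merge 3 vertices and 3 edges, delete both glued faces → V=18, E=37, F=21.
Attach a regular tetrahedron (V=4, E=6, F=4) along a 3-gon: merge 3 vertices and 3 edges, delete both glued faces → V=19, E=40, F=23.
Check: V − E + F = 19 − 40 + 23 = 2.

19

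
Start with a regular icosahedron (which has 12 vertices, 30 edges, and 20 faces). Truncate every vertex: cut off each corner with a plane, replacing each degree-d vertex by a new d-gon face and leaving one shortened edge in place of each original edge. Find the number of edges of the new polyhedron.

90

Truncation replaces each original edge-end by a new vertex, so V′ = 2E = 60.
Each original edge survives, and each old vertex of degree d contributes d new edges; summing degrees gives Σd = 2E, so E′ = E + 2E = 3E = 90.
Each original face survives and each original vertex becomes one new face: F′ = F + V = 32.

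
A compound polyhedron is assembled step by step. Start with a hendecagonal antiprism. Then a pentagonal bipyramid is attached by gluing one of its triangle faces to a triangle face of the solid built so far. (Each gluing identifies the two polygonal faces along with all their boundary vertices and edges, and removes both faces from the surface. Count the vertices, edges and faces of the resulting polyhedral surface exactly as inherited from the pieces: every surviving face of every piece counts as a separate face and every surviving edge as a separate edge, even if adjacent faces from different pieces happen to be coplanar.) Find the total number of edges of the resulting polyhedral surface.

56

A hendecagonal antiprism: V=22, E=44, F=24.
Attach a pentagonal bipyramid (V=7, E=15, F=10) along a 3-gon: merge 3 vertices and 3 edges, delete both glued faces → V=26, E=56, F=32.
Check: V − E + F = 26 − 56 + 32 = 2.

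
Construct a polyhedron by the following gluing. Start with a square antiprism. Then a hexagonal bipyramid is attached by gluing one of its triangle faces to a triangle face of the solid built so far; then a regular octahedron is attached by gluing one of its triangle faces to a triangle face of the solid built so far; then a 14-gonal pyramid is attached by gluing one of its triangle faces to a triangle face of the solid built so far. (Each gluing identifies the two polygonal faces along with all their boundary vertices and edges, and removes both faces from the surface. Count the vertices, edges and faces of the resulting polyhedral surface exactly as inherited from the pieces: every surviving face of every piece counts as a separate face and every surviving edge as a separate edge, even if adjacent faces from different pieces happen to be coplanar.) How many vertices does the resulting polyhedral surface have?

28

A square antiprism: V=8, E=16, F=10.
Attach a hexagonal bipyramid (V=8, E=18, F=12) along a 3-gon: merge 3 vertices and 3 edges, delete both glued faces → V=13, E=31, F=20.
Attach a regular octahedron (V=6, E=12, F=8) along a 3-gon: merge 3 vertices and 3 edges, delete both glued faces → V=16, E=40, F=26.
Attach a 14-gonal pyramid (V=15, E=28, F=15) along a 3-gon: merge 3 vertices and 3 edges, delete both glued faces → V=28, E=65, F=39.
Check: V − E + F = 28 − 65 + 39 = 2.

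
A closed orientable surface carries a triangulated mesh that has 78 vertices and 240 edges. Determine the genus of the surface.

Every face is a triangle and each edge borders two faces, so 3F = 2·240, giving F = 160.
χ = V − E + F = 78 − 240 + 160 = -2.
For a closed orientable surface χ = 2 − 2g, so g = (2 − (-2))/2 = 2.

2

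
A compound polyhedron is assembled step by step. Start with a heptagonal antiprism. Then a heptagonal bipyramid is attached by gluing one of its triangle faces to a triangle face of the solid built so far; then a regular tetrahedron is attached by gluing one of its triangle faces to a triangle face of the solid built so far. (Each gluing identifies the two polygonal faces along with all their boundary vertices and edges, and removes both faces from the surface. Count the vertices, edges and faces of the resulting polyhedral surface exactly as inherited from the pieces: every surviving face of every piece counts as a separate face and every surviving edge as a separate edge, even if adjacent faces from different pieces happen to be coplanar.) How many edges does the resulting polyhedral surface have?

A heptagonal antiprism: V=14, E=28, F=16.
Attach a heptagonal bipyramid (V=9, E=21, F=14) along a 3-gon: merge 3 vertices and 3 edges, delete both glued faces → V=20, E=46, F=28.
Attach a regular tetrahedron (V=4, E=6, F=4) along a 3-gon: merge 3 vertices and 3 edges, delete both glued faces → V=21, E=49, F=30.
Check: V − E + F = 21 − 49 + 30 = 2.

49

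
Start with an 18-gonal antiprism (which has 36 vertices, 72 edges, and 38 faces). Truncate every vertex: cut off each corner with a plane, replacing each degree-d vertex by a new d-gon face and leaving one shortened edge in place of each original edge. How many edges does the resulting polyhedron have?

Truncation replaces each original edge-end by a new vertex, so V′ = 2E = 144.
Each original edge survives, and each old vertex of degree d contributes d new edges; summing degrees gives Σd = 2E, so E′ = E + 2E = 3E = 216.
Each original face survives and each original vertex becomes one new face: F′ = F + V = 74.

216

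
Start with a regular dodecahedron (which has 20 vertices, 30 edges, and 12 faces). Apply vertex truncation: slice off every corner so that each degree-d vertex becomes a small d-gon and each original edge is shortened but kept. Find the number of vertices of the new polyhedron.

60

Truncation replaces each original edge-end by a new vertex, so V′ = 2E = 60.
Each original edge survives, and each old vertex of degree d contributes d new edges; summing degrees gives Σd = 2E, so E′ = E + 2E = 3E = 90.
Each original face survives and each original vertex becomes one new face: F′ = F + V = 32.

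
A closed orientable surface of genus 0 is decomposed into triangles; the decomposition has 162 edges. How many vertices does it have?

56

χ = 2 − 2·0 = 2, and every face is a triangle so 3F = 2E.
F = 2E/3 = 108. Then V = 2 + E − F = 2 + 162 − 108 = 56.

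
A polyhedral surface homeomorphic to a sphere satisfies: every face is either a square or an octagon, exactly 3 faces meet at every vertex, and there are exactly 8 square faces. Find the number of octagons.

2

Let x be the number of octagons; then F = 8 + x.
Edge–face incidences: 2E = 4·8 + 8·x = 32 + 8x.
Every vertex has degree 3, so 3V = 2E.
Euler: V − E + F = 2 ⇒ (2E)/3 − E + (8 + x) = 2.
Multiply by 6: 2·(2E) − 3·(2E) + 6·(8 + x) = 12, i.e. 48 + 6x − (32 + 8x) = 12.
Collecting terms: −2x + 16 = 12, so −2x = −4, so x = 2.
Then 2E = 32 + 8·2 = 48, so E = 24, V = 2E/3 = 16, F = 8 + 2 = 10.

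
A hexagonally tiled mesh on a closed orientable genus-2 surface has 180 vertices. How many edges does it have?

273

χ = 2 − 2·2 = -2, and every face is a hexagon so 6F = 2E.
V − E + F = -2 with E = 6F/2 gives 180 − (6/2 − 1)·F = -2, so F = 91 and E = 273.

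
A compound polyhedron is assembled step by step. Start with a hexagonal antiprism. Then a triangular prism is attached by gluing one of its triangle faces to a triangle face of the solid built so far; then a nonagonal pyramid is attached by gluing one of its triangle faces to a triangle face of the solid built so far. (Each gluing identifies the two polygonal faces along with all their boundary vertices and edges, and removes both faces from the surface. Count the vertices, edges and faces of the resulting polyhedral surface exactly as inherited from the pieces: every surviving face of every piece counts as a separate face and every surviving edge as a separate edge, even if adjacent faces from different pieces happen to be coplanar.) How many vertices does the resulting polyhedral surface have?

22

A hexagonal antiprism: V=12, E=24, F=14.
Attach a triangular prism (V=6, E=9, F=5) along a 3-gon: merge 3 vertices and 3 edges, delete both glued faces → V=15, E=30, F=17.
Attach a nonagonal pyramid (V=10, E=18, F=10) along a 3-gon: merge 3 vertices and 3 edges, delete both glued faces → V=22, E=45, F=25.
Check: V − E + F = 22 − 45 + 25 = 2.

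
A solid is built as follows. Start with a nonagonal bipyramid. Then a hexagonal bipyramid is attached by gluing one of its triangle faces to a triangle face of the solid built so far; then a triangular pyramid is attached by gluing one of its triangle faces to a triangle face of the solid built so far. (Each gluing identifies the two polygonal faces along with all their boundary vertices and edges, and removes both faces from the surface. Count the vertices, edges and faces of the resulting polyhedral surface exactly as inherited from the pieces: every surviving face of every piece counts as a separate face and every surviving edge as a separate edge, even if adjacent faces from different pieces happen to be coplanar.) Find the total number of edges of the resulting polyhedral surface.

A nonagonal bipyramid: V=11, E=27, F=18.
Attach a hexagonal bipyramid (V=8, E=18, F=12) along a 3-gon: merge 3 vertices and 3 edges, delete both glued faces → V=16, E=42, F=28.
Attach a triangular pyramid (V=4, E=6, F=4) along a 3-gon: merge 3 vertices and 3 edges, delete both glued faces → V=17, E=45, F=30.
Check: V − E + F = 17 − 45 + 30 = 2.

45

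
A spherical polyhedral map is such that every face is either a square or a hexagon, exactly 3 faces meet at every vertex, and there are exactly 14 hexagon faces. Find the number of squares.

Let x be the number of squares; then F = 14 + x.
Edge–face incidences: 2E = 6·14 + 4·x = 84 + 4x.
Every vertex has degree 3, so 3V = 2E.
Euler: V − E + F = 2 ⇒ (2E)/3 − E + (14 + x) = 2.
Multiply by 6: 2·(2E) − 3·(2E) + 6·(14 + x) = 12, i.e. 84 + 6x − (84 + 4x) = 12.
Collecting terms: 2x = 12, so x = 6.
Then 2E = 84 + 4·6 = 108, so E = 54, V = 2E/3 = 36, F = 14 + 6 = 20.

6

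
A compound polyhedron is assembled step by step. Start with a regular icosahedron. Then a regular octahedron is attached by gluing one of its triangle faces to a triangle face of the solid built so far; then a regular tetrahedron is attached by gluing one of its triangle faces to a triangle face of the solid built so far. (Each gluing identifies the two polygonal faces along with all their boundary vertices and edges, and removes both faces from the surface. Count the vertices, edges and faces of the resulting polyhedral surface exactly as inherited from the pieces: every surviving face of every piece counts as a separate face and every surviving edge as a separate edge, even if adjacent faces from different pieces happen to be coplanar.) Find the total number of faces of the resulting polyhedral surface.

A regular icosahedron: V=12, E=30, F=20.
Attach a regular octahedron (V=6, E=12, F=8) along a 3-gon: merge 3 vertices and 3 edges, delete both glued faces → V=15, E=39, F=26.
Attach a regular tetrahedron (V=4, E=6, F=4) along a 3-gon: merge 3 vertices and 3 edges, delete both glued faces → V=16, E=42, F=28.
Check: V − E + F = 16 − 42 + 28 = 2.

28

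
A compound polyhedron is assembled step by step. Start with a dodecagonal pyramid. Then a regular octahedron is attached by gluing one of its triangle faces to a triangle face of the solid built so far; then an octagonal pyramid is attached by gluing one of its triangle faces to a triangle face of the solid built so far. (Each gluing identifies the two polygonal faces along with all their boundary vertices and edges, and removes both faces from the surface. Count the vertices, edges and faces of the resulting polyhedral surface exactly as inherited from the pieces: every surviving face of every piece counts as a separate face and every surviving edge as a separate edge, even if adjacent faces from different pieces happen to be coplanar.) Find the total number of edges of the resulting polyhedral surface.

46

A dodecagonal pyramid: V=13, E=24, F=13.
Attach a regular octahedron (V=6, E=12, F=8) along a 3-gon: merge 3 vertices and 3 edges, delete both glued faces → V=16, E=33, F=19.
Attach an octagonal pyramid (V=9, E=16, F=9) along a 3-gon: merge 3 vertices and 3 edges, delete both glued faces → V=22, E=46, F=26.
Check: V − E + F = 22 − 46 + 26 = 2.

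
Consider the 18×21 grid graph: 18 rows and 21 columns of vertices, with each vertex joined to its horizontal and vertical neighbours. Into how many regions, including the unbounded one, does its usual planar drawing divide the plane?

341

The grid has V = 18·21 = 378 vertices and E = 18·20 + 21·17 = 717 edges.
F = 2 − V + E = 2 − 378 + 717 = 341.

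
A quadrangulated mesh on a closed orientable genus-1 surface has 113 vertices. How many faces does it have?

χ = 2 − 2·1 = 0, and every face is a square so 4F = 2E.
V − E + F = 0 with E = 4F/2 gives 113 − (4/2 − 1)·F = 0, so F = 113 and E = 226.

113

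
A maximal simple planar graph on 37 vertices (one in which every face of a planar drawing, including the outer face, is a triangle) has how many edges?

In a plane triangulation 3F = 2E and V − E + F = 2, so E = 3V − 6 = 3·37 − 6 = 105.

105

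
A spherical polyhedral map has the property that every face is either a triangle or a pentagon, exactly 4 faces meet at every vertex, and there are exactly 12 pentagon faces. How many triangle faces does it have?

Let x be the number of triangles; then F = 12 + x.
Edge–face incidences: 2E = 5·12 + 3·x = 60 + 3x.
Every vertex has degree 4, so 4V = 2E.
Euler: V − E + F = 2 ⇒ (2E)/4 − E + (12 + x) = 2.
Multiply by 8: 2·(2E) − 4·(2E) + 8·(12 + x) = 16, i.e. 96 + 8x − 2·(60 + 3x) = 16.
Collecting terms: 2x − 24 = 16, so 2x = 40, so x = 20.
Then 2E = 60 + 3·20 = 120, so E = 60, V = 2E/4 = 30, F = 12 + 20 = 32.

20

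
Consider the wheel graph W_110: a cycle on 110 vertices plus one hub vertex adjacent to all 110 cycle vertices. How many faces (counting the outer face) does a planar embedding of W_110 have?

111

W_110 has V = 110 + 1 = 111 vertices and E = 2·110 = 220 edges.
By Euler's formula F = 2 − V + E = 2 − 111 + 220 = 111.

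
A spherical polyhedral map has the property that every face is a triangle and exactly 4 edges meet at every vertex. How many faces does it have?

Each face has 3 edges and each edge borders two faces, so 2E = 3F.
Each vertex has degree 4, so 4V = 2E and hence V = 3F/4.
Euler: V − E + F = 2 ⇒ (3F/4) − (3F/2) + F = 2.
Multiply by 8: (6 − 12 + 8)F = 16, i.e. 2F = 16.
So F = 8, E = 3·8/2 = 12, V = 3·8/4 = 6.

8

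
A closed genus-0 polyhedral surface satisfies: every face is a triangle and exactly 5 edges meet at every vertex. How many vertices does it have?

12

Each face has 3 edges and each edge borders two faces, so 2E = 3F.
Each vertex has degree 5, so 5V = 2E and hence V = 3F/5.
Euler: V − E + F = 2 ⇒ (3F/5) − (3F/2) + F = 2.
Multiply by 10: (6 − 15 + 10)F = 20, i.e. 1F = 20.
So F = 20, E = 3·20/2 = 30, V = 3·20/5 = 12.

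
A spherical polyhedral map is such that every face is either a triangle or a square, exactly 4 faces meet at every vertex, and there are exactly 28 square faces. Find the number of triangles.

Let x be the number of triangles; then F = 28 + x.
Edge–face incidences: 2E = 4·28 + 3·x = 112 + 3x.
Every vertex has degree 4, so 4V = 2E.
Euler: V − E + F = 2 ⇒ (2E)/4 − E + (28 + x) = 2.
Multiply by 8: 2·(2E) − 4·(2E) + 8·(28 + x) = 16, i.e. 224 + 8x − 2·(112 + 3x) = 16.
Collecting terms: 2x = 16, so x = 8.
Then 2E = 112 + 3·8 = 136, so E = 68, V = 2E/4 = 34, F = 28 + 8 = 36.

8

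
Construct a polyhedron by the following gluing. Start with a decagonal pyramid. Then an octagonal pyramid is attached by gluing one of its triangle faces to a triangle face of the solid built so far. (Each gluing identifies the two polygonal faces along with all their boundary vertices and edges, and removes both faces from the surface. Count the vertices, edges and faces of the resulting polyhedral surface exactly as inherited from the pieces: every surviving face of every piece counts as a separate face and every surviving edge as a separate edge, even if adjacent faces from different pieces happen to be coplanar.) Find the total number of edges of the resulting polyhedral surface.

33

A decagonal pyramid: V=11, E=20, F=11.
Attach an octagonal pyramid (V=9, E=16, F=9) along a 3-gon: merge 3 vertices and 3 edges, delete both glued faces → V=17, E=33, F=18.
Check: V − E + F = 17 − 33 + 18 = 2.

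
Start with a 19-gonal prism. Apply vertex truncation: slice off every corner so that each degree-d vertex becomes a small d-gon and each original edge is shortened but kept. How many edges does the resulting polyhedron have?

The base solid has V = 38, E = 57, F = 21.
Truncation replaces each original edge-end by a new vertex, so V′ = 2E = 114.
Each original edge survives, and each old vertex of degree d contributes d new edges; summing degrees gives Σd = 2E, so E′ = E + 2E = 3E = 171.
Each original face survives and each original vertex becomes one new face: F′ = F + V = 59.

171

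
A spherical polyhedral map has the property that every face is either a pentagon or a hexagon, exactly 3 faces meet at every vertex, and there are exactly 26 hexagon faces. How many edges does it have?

Let x be the number of pentagons; then F = 26 + x.
Edge–face incidences: 2E = 6·26 + 5·x = 156 + 5x.
Every vertex has degree 3, so 3V = 2E.
Euler: V − E + F = 2 ⇒ (2E)/3 − E + (26 + x) = 2.
Multiply by 6: 2·(2E) − 3·(2E) + 6·(26 + x) = 12, i.e. 156 + 6x − (156 + 5x) = 12.
Collecting terms: x = 12.
Then 2E = 156 + 5·12 = 216, so E = 108, V = 2E/3 = 72, F = 26 + 12 = 38.

108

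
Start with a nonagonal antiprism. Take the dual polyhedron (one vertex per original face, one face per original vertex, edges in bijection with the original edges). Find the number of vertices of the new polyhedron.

The base solid has V = 18, E = 36, F = 20.
The dual swaps V and F and preserves E: V′ = F = 20, E′ = E = 36, F′ = V = 18.

20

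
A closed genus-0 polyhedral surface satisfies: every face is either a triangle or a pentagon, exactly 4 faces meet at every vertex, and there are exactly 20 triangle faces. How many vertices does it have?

Let x be the number of pentagons; then F = 20 + x.
Edge–face incidences: 2E = 3·20 + 5·x = 60 + 5x.
Every vertex has degree 4, so 4V = 2E.
Euler: V − E + F = 2 ⇒ (2E)/4 − E + (20 + x) = 2.
Multiply by 8: 2·(2E) − 4·(2E) + 8·(20 + x) = 16, i.e. 160 + 8x − 2·(60 + 5x) = 16.
Collecting terms: −2x + 40 = 16, so −2x = −24, so x = 12.
Then 2E = 60 + 5·12 = 120, so E = 60, V = 2E/4 = 30, F = 20 + 12 = 32.

30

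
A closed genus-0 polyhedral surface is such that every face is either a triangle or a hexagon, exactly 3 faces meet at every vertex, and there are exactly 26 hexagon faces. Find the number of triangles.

Let x be the number of triangles; then F = 26 + x.
Edge–face incidences: 2E = 6·26 + 3·x = 156 + 3x.
Every vertex has degree 3, so 3V = 2E.
Euler: V − E + F = 2 ⇒ (2E)/3 − E + (26 + x) = 2.
Multiply by 6: 2·(2E) − 3·(2E) + 6·(26 + x) = 12, i.e. 156 + 6x − (156 + 3x) = 12.
Collecting terms: 3x = 12, so x = 4.
Then 2E = 156 + 3·4 = 168, so E = 84, V = 2E/3 = 56, F = 26 + 4 = 30.

4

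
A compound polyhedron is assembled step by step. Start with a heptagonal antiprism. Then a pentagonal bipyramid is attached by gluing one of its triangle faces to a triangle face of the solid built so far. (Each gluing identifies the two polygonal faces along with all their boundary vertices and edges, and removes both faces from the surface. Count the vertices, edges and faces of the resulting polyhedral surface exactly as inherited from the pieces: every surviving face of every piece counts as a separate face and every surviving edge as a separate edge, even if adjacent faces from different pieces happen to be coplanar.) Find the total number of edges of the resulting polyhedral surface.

40

A heptagonal antiprism: V=14, E=28, F=16.
Attach a pentagonal bipyramid (V=7, E=15, F=10) along a 3-gon: merge 3 vertices and 3 edges, delete both glued faces → V=18, E=40, F=24.
Check: V − E + F = 18 − 40 + 24 = 2.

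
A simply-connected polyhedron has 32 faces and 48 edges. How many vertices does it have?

Here V − E + F = 2.
V = 2 + E − F = 2 + 48 − 32 = 18.

18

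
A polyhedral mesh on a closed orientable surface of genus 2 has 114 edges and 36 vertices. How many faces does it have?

For a closed orientable surface of genus 2, χ = 2 − 2·2 = -2.
F = -2 − V + E = -2 − 36 + 114 = 76.

76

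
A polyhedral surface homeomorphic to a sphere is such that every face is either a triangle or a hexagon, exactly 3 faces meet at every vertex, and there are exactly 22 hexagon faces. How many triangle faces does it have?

Let x be the number of triangles; then F = 22 + x.
Edge–face incidences: 2E = 6·22 + 3·x = 132 + 3x.
Every vertex has degree 3, so 3V = 2E.
Euler: V − E + F = 2 ⇒ (2E)/3 − E + (22 + x) = 2.
Multiply by 6: 2·(2E) − 3·(2E) + 6·(22 + x) = 12, i.e. 132 + 6x − (132 + 3x) = 12.
Collecting terms: 3x = 12, so x = 4.
Then 2E = 132 + 3·4 = 144, so E = 72, V = 2E/3 = 48, F = 22 + 4 = 26.

4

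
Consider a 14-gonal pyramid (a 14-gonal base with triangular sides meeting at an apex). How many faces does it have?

A pyramid on an n-gon base has one n-gon and n triangles: V = 14 + 1 = 15, E = 2·14 = 28, F = 14 + 1 = 15.
Check: V − E + F = 15 − 28 + 15 = 2.

15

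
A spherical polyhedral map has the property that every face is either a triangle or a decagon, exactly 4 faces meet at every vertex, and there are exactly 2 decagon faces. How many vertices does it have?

20

Let x be the number of triangles; then F = 2 + x.
Edge–face incidences: 2E = 10·2 + 3·x = 20 + 3x.
Every vertex has degree 4, so 4V = 2E.
Euler: V − E + F = 2 ⇒ (2E)/4 − E + (2 + x) = 2.
Multiply by 8: 2·(2E) − 4·(2E) + 8·(2 + x) = 16, i.e. 16 + 8x − 2·(20 + 3x) = 16.
Collecting terms: 2x − 24 = 16, so 2x = 40, so x = 20.
Then 2E = 20 + 3·20 = 80, so E = 40, V = 2E/4 = 20, F = 2 + 20 = 22.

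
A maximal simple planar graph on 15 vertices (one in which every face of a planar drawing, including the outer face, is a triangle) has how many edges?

39

In a plane triangulation 3F = 2E and V − E + F = 2, so E = 3V − 6 = 3·15 − 6 = 39.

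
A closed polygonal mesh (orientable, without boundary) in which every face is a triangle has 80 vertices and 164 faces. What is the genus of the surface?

Every face is a triangle, so 2E = 3·164 = 492, giving E = 246.
χ = V − E + F = 80 − 246 + 164 = -2.
For a closed orientable surface χ = 2 − 2g, so g = (2 − (-2))/2 = 2.

2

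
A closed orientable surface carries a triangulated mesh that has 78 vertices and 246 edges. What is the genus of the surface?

3

Every face is a triangle and each edge borders two faces, so 3F = 2·246, giving F = 164.
χ = V − E + F = 78 − 246 + 164 = -4.
For a closed orientable surface χ = 2 − 2g, so g = (2 − (-4))/2 = 3.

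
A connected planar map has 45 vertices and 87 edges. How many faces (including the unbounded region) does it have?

Euler's formula for a connected plane graph: V − E + F = 2, so F = 2 − 45 + 87 = 44.

44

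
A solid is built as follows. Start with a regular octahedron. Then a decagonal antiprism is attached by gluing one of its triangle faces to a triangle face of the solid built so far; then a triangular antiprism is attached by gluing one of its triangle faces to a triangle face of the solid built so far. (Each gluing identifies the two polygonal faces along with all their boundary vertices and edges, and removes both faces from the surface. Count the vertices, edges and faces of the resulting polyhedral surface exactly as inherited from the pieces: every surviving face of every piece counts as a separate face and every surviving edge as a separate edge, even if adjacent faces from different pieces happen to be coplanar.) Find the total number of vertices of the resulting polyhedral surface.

26

A regular octahedron: V=6, E=12, F=8.
Attach a decagonal antiprism (V=20, E=40, F=22) along a 3-gon: merge 3 vertices and 3 edges, delete both glued faces → V=23, E=49, F=28.
Attach a triangular antiprism (V=6, E=12, F=8) along a 3-gon: merge 3 vertices and 3 edges, delete both glued faces → V=26, E=58, F=34.
Check: V − E + F = 26 − 58 + 34 = 2.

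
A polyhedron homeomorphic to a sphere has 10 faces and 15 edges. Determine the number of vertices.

Here V − E + F = 2.
V = 2 + E − F = 2 + 15 − 10 = 7.

7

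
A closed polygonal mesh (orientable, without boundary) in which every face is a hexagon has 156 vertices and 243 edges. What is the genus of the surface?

Every face is a hexagon and each edge borders two faces, so 6F = 2·243, giving F = 81.
χ = V − E + F = 156 − 243 + 81 = -6.
For a closed orientable surface χ = 2 − 2g, so g = (2 − (-6))/2 = 4.

4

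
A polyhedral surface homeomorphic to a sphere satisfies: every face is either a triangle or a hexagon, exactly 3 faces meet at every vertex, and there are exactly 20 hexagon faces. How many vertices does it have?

Let x be the number of triangles; then F = 20 + x.
Edge–face incidences: 2E = 6·20 + 3·x = 120 + 3x.
Every vertex has degree 3, so 3V = 2E.
Euler: V − E + F = 2 ⇒ (2E)/3 − E + (20 + x) = 2.
Multiply by 6: 2·(2E) − 3·(2E) + 6·(20 + x) = 12, i.e. 120 + 6x − (120 + 3x) = 12.
Collecting terms: 3x = 12, so x = 4.
Then 2E = 120 + 3·4 = 132, so E = 66, V = 2E/3 = 44, F = 20 + 4 = 24.

44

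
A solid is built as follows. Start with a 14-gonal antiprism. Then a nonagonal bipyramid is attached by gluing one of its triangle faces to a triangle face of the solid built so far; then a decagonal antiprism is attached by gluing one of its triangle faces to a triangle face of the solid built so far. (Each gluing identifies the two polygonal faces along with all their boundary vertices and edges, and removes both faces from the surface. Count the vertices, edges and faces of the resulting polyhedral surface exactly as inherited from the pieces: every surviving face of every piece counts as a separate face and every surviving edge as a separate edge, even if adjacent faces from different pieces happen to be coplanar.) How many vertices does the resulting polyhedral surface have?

A 14-gonal antiprism: V=28, E=56, F=30.
Attach a nonagonal bipyramid (V=11, E=27, F=18) along a 3-gon: merge 3 vertices and 3 edges, delete both glued faces → V=36, E=80, F=46.
Attach a decagonal antiprism (V=20, E=40, F=22) along a 3-gon: merge 3 vertices and 3 edges, delete both glued faces → V=53, E=117, F=66.
Check: V − E + F = 53 − 117 + 66 = 2.

53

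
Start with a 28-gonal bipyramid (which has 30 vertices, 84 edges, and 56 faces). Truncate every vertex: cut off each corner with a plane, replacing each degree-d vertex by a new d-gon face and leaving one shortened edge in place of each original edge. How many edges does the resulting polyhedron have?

252

Truncation replaces each original edge-end by a new vertex, so V′ = 2E = 168.
Each original edge survives, and each old vertex of degree d contributes d new edges; summing degrees gives Σd = 2E, so E′ = E + 2E = 3E = 252.
Each original face survives and each original vertex becomes one new face: F′ = F + V = 86.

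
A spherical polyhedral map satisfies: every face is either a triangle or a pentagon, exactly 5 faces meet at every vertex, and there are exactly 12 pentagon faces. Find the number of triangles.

80

Let x be the number of triangles; then F = 12 + x.
Edge–face incidences: 2E = 5·12 + 3·x = 60 + 3x.
Every vertex has degree 5, so 5V = 2E.
Euler: V − E + F = 2 ⇒ (2E)/5 − E + (12 + x) = 2.
Multiply by 10: 2·(2E) − 5·(2E) + 10·(12 + x) = 20, i.e. 120 + 10x − 3·(60 + 3x) = 20.
Collecting terms: x − 60 = 20, so x = 80.
Then 2E = 60 + 3·80 = 300, so E = 150, V = 2E/5 = 60, F = 12 + 80 = 92.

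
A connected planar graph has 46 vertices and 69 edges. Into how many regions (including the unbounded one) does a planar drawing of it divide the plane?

Euler's formula for a connected plane graph: V − E + F = 2, so F = 2 − 46 + 69 = 25.

25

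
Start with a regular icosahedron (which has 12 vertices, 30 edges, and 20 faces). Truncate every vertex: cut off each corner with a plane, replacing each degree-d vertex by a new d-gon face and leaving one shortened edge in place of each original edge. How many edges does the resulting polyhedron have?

Truncation replaces each original edge-end by a new vertex, so V′ = 2E = 60.
Each original edge survives, and each old vertex of degree d contributes d new edges; summing degrees gives Σd = 2E, so E′ = E + 2E = 3E = 90.
Each original face survives and each original vertex becomes one new face: F′ = F + V = 32.

90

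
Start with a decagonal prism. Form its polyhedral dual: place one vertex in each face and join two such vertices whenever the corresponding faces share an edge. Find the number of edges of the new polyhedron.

30

The base solid has V = 20, E = 30, F = 12.
The dual swaps V and F and preserves E: V′ = F = 12, E′ = E = 30, F′ = V = 20.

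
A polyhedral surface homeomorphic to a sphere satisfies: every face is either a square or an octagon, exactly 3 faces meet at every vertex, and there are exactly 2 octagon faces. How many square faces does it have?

8

Let x be the number of squares; then F = 2 + x.
Edge–face incidences: 2E = 8·2 + 4·x = 16 + 4x.
Every vertex has degree 3, so 3V = 2E.
Euler: V − E + F = 2 ⇒ (2E)/3 − E + (2 + x) = 2.
Multiply by 6: 2·(2E) − 3·(2E) + 6·(2 + x) = 12, i.e. 12 + 6x − (16 + 4x) = 12.
Collecting terms: 2x − 4 = 12, so 2x = 16, so x = 8.
Then 2E = 16 + 4·8 = 48, so E = 24, V = 2E/3 = 16, F = 2 + 8 = 10.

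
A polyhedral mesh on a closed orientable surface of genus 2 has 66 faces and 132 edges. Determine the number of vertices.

For a closed orientable surface of genus 2, χ = 2 − 2·2 = -2.
V = -2 + E − F = -2 + 132 − 66 = 64.

64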